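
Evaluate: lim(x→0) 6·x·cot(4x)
This is a 0·∞ indeterminate form.

Rewrite 0·∞ as a quotient (0/0 or ∞/∞ form), then apply L'Hôpital's rule:
  lim(x→0) 6·x·cot(4x) = 3/2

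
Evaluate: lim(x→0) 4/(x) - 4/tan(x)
This is an ∞-∞ indeterminate form.

Combine fractions or rationalize to convert ∞-∞ to 0/0 form:
  lim(x→0) 4/(x) - 4/tan(x) = 0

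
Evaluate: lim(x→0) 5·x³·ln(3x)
This is a 0·∞ indeterminate form.

Rewrite 0·∞ as a quotient (0/0 or ∞/∞ form), then apply L'Hôpital's rule:
  lim(x→0) 5·x³·ln(3x) = 0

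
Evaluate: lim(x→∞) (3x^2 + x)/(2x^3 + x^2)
This is an ∞/∞ indeterminate form.

Apply L'Hôpital's rule: differentiate numerator and denominator separately.
  f(x) = 3·x^2 + x   ⇒   f'(x) = 6·x + 1
  g(x) = 2·x^3 + x^2   ⇒   g'(x) = 6·x^2 + 2·x
  lim(x→∞) f'(x)/g'(x) = lim(x→∞) (6·x + 1)/(6·x^2 + 2·x)
  = 0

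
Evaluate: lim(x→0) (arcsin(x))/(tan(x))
This is a 0/0 indeterminate form.

Apply L'Hôpital's rule: differentiate numerator and denominator separately.
  f(x) = asin(x)   ⇒   f'(x) = 1/sqrt(1 - x^2)
  g(x) = tan(x)   ⇒   g'(x) = tan(x)^2 + 1
  lim(x→0) f'(x)/g'(x) = lim(x→0) (1/sqrt(1 - x^2))/(tan(x)^2 + 1)
  = 1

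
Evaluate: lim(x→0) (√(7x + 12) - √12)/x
This is a standard limit.

Factor or rationalize the expression:
  lim(x→0) (√(7x + 12) - √12)/x = 7·sqrt(3)/12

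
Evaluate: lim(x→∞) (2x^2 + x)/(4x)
This is an ∞/∞ indeterminate form.

Apply L'Hôpital's rule: differentiate numerator and denominator separately.
  f(x) = 2·x^2 + x   ⇒   f'(x) = 4·x + 1
  g(x) = 4·x   ⇒   g'(x) = 4
  lim(x→∞) f'(x)/g'(x) = lim(x→∞) (4·x + 1)/(4)
  = ∞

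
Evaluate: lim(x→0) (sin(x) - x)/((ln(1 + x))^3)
This is a 0/0 indeterminate form.

Apply L'Hôpital's rule: differentiate numerator and denominator separately.
  f(x) = -x + sin(x)   ⇒   f'(x) = cos(x) - 1
  g(x) = ln(x + 1)^3   ⇒   g'(x) = 3·ln(x + 1)^2/(x + 1)
  lim(x→0) f'(x)/g'(x) = lim(x→0) (cos(x) - 1)/(3·ln(x + 1)^2/(x + 1))
  = -1/6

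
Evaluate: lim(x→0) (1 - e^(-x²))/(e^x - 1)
This is a 0/0 indeterminate form.

Apply L'Hôpital's rule: differentiate numerator and denominator separately.
  f(x) = 1 - e^(-x^2)   ⇒   f'(x) = 2·x·e^(-x^2)
  g(x) = e^(x) - 1   ⇒   g'(x) = e^(x)
  lim(x→0) f'(x)/g'(x) = lim(x→0) (2·x·e^(-x^2))/(e^(x))
  = 0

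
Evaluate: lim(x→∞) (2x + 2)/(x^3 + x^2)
This is an ∞/∞ indeterminate form.

Apply L'Hôpital's rule: differentiate numerator and denominator separately.
  f(x) = 2·x + 2   ⇒   f'(x) = 2
  g(x) = x^3 + x^2   ⇒   g'(x) = 3·x^2 + 2·x
  lim(x→∞) f'(x)/g'(x) = lim(x→∞) (2)/(3·x^2 + 2·x)
  = 0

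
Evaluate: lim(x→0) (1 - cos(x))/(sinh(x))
This is a 0/0 indeterminate form.

Apply L'Hôpital's rule: differentiate numerator and denominator separately.
  f(x) = 1 - cos(x)   ⇒   f'(x) = sin(x)
  g(x) = sinh(x)   ⇒   g'(x) = cosh(x)
  lim(x→0) f'(x)/g'(x) = lim(x→0) (sin(x))/(cosh(x))
  = 0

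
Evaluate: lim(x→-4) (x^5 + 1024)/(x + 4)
This is a standard limit.

Factor or rationalize the expression:
  lim(x→-4) (x^5 + 1024)/(x + 4) = 1280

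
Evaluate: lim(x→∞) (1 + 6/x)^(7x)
This is an exponential indeterminate form.

For exponential indeterminate forms, take the natural log:
  Let L = lim(x→∞) (1 + 6/x)^(7x)
  Then ln(L) = lim(x→∞) [exponent × ln(base)]
  Evaluate using L'Hôpital or standard limits, then exponentiate.
  L = e^(42)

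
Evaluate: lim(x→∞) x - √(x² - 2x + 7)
This is an ∞-∞ indeterminate form.

Combine fractions or rationalize to convert ∞-∞ to 0/0 form:
  lim(x→∞) x - √(x² - 2x + 7) = 1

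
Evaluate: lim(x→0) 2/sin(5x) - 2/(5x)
This is an ∞-∞ indeterminate form.

Combine fractions or rationalize to convert ∞-∞ to 0/0 form:
  lim(x→0) 2/sin(5x) - 2/(5x) = 0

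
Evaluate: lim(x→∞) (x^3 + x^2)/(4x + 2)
This is an ∞/∞ indeterminate form.

Apply L'Hôpital's rule: differentiate numerator and denominator separately.
  f(x) = x^3 + x^2   ⇒   f'(x) = 3·x^2 + 2·x
  g(x) = 4·x + 2   ⇒   g'(x) = 4
  lim(x→∞) f'(x)/g'(x) = lim(x→∞) (3·x^2 + 2·x)/(4)
  = ∞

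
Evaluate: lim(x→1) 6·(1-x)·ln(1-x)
This is a 0·∞ indeterminate form.

Rewrite 0·∞ as a quotient (0/0 or ∞/∞ form), then apply L'Hôpital's rule:
  lim(x→1) 6·(1-x)·ln(1-x) = 0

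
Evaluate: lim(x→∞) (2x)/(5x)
This is an ∞/∞ indeterminate form.

Apply L'Hôpital's rule: differentiate numerator and denominator separately.
  f(x) = 2·x   ⇒   f'(x) = 2
  g(x) = 5·x   ⇒   g'(x) = 5
  lim(x→∞) f'(x)/g'(x) = lim(x→∞) (2)/(5)
  = 2/5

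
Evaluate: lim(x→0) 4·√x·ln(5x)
This is a 0·∞ indeterminate form.

Rewrite 0·∞ as a quotient (0/0 or ∞/∞ form), then apply L'Hôpital's rule:
  lim(x→0) 4·√x·ln(5x) = 0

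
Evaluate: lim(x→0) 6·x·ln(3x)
This is a 0·∞ indeterminate form.

Rewrite 0·∞ as a quotient (0/0 or ∞/∞ form), then apply L'Hôpital's rule:
  lim(x→0) 6·x·ln(3x) = 0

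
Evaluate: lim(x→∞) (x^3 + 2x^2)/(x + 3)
This is an ∞/∞ indeterminate form.

Apply L'Hôpital's rule: differentiate numerator and denominator separately.
  f(x) = x^3 + 2·x^2   ⇒   f'(x) = 3·x^2 + 4·x
  g(x) = x + 3   ⇒   g'(x) = 1
  lim(x→∞) f'(x)/g'(x) = lim(x→∞) (3·x^2 + 4·x)/(1)
  = ∞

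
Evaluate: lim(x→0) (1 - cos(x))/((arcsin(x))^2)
This is a 0/0 indeterminate form.

Apply L'Hôpital's rule: differentiate numerator and denominator separately.
  f(x) = 1 - cos(x)   ⇒   f'(x) = sin(x)
  g(x) = asin(x)^2   ⇒   g'(x) = 2·asin(x)/sqrt(1 - x^2)
  lim(x→0) f'(x)/g'(x) = lim(x→0) (sin(x))/(2·asin(x)/sqrt(1 - x^2))
  = 1/2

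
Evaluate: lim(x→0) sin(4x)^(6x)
This is an exponential indeterminate form.

For exponential indeterminate forms, take the natural log:
  Let L = lim(x→0) sin(4x)^(6x)
  Then ln(L) = lim(x→0) [exponent × ln(base)]
  Evaluate using L'Hôpital or standard limits, then exponentiate.
  L = 1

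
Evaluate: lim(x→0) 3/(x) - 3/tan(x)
This is an ∞-∞ indeterminate form.

Combine fractions or rationalize to convert ∞-∞ to 0/0 form:
  lim(x→0) 3/(x) - 3/tan(x) = 0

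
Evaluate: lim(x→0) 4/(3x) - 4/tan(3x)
This is an ∞-∞ indeterminate form.

Combine fractions or rationalize to convert ∞-∞ to 0/0 form:
  lim(x→0) 4/(3x) - 4/tan(3x) = 0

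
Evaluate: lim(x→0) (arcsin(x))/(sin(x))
This is a 0/0 indeterminate form.

Apply L'Hôpital's rule: differentiate numerator and denominator separately.
  f(x) = asin(x)   ⇒   f'(x) = 1/sqrt(1 - x^2)
  g(x) = sin(x)   ⇒   g'(x) = cos(x)
  lim(x→0) f'(x)/g'(x) = lim(x→0) (1/sqrt(1 - x^2))/(cos(x))
  = 1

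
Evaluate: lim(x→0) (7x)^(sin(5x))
This is an exponential indeterminate form.

For exponential indeterminate forms, take the natural log:
  Let L = lim(x→0) (7x)^(sin(5x))
  Then ln(L) = lim(x→0) [exponent × ln(base)]
  Evaluate using L'Hôpital or standard limits, then exponentiate.
  L = 1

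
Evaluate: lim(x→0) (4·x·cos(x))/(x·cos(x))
This is a 0/0 indeterminate form.

Apply L'Hôpital's rule: differentiate numerator and denominator separately.
  f(x) = 4·x·cos(x)   ⇒   f'(x) = -4·x·sin(x) + 4·cos(x)
  g(x) = x·cos(x)   ⇒   g'(x) = -x·sin(x) + cos(x)
  lim(x→0) f'(x)/g'(x) = lim(x→0) (-4·x·sin(x) + 4·cos(x))/(-x·sin(x) + cos(x))
  = 4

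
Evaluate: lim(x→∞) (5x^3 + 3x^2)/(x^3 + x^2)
This is an ∞/∞ indeterminate form.

Apply L'Hôpital's rule: differentiate numerator and denominator separately.
  f(x) = 5·x^3 + 3·x^2   ⇒   f'(x) = 15·x^2 + 6·x
  g(x) = x^3 + x^2   ⇒   g'(x) = 3·x^2 + 2·x
  lim(x→∞) f'(x)/g'(x) = lim(x→∞) (15·x^2 + 6·x)/(3·x^2 + 2·x)
  = 5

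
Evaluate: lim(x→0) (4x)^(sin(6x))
This is an exponential indeterminate form.

For exponential indeterminate forms, take the natural log:
  Let L = lim(x→0) (4x)^(sin(6x))
  Then ln(L) = lim(x→0) [exponent × ln(base)]
  Evaluate using L'Hôpital or standard limits, then exponentiate.
  L = 1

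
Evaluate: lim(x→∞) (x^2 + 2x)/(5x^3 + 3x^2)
This is an ∞/∞ indeterminate form.

Apply L'Hôpital's rule: differentiate numerator and denominator separately.
  f(x) = x^2 + 2·x   ⇒   f'(x) = 2·x + 2
  g(x) = 5·x^3 + 3·x^2   ⇒   g'(x) = 15·x^2 + 6·x
  lim(x→∞) f'(x)/g'(x) = lim(x→∞) (2·x + 2)/(15·x^2 + 6·x)
  = 0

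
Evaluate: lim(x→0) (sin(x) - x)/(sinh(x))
This is a 0/0 indeterminate form.

Apply L'Hôpital's rule: differentiate numerator and denominator separately.
  f(x) = -x + sin(x)   ⇒   f'(x) = cos(x) - 1
  g(x) = sinh(x)   ⇒   g'(x) = cosh(x)
  lim(x→0) f'(x)/g'(x) = lim(x→0) (cos(x) - 1)/(cosh(x))
  = 0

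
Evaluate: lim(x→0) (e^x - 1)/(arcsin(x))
This is a 0/0 indeterminate form.

Apply L'Hôpital's rule: differentiate numerator and denominator separately.
  f(x) = e^(x) - 1   ⇒   f'(x) = e^(x)
  g(x) = asin(x)   ⇒   g'(x) = 1/sqrt(1 - x^2)
  lim(x→0) f'(x)/g'(x) = lim(x→0) (e^(x))/(1/sqrt(1 - x^2))
  = 1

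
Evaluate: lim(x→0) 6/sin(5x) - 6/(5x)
This is an ∞-∞ indeterminate form.

Combine fractions or rationalize to convert ∞-∞ to 0/0 form:
  lim(x→0) 6/sin(5x) - 6/(5x) = 0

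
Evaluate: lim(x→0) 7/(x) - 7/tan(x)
This is an ∞-∞ indeterminate form.

Combine fractions or rationalize to convert ∞-∞ to 0/0 form:
  lim(x→0) 7/(x) - 7/tan(x) = 0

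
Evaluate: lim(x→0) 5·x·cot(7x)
This is a 0·∞ indeterminate form.

Rewrite 0·∞ as a quotient (0/0 or ∞/∞ form), then apply L'Hôpital's rule:
  lim(x→0) 5·x·cot(7x) = 5/7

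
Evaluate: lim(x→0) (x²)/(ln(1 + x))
This is a 0/0 indeterminate form.

Apply L'Hôpital's rule: differentiate numerator and denominator separately.
  f(x) = x^2   ⇒   f'(x) = 2·x
  g(x) = ln(x + 1)   ⇒   g'(x) = 1/(x + 1)
  lim(x→0) f'(x)/g'(x) = lim(x→0) (2·x)/(1/(x + 1))
  = 0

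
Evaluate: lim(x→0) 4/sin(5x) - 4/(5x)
This is an ∞-∞ indeterminate form.

Combine fractions or rationalize to convert ∞-∞ to 0/0 form:
  lim(x→0) 4/sin(5x) - 4/(5x) = 0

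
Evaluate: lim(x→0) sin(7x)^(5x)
This is an exponential indeterminate form.

For exponential indeterminate forms, take the natural log:
  Let L = lim(x→0) sin(7x)^(5x)
  Then ln(L) = lim(x→0) [exponent × ln(base)]
  Evaluate using L'Hôpital or standard limits, then exponentiate.
  L = 1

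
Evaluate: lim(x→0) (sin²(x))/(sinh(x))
This is a 0/0 indeterminate form.

Apply L'Hôpital's rule: differentiate numerator and denominator separately.
  f(x) = sin(x)^2   ⇒   f'(x) = 2·sin(x)·cos(x)
  g(x) = sinh(x)   ⇒   g'(x) = cosh(x)
  lim(x→0) f'(x)/g'(x) = lim(x→0) (2·sin(x)·cos(x))/(cosh(x))
  = 0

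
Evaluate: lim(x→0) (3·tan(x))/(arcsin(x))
This is a 0/0 indeterminate form.

Apply L'Hôpital's rule: differentiate numerator and denominator separately.
  f(x) = 3·tan(x)   ⇒   f'(x) = 3·tan(x)^2 + 3
  g(x) = asin(x)   ⇒   g'(x) = 1/sqrt(1 - x^2)
  lim(x→0) f'(x)/g'(x) = lim(x→0) (3·tan(x)^2 + 3)/(1/sqrt(1 - x^2))
  = 3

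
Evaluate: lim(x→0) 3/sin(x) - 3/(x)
This is an ∞-∞ indeterminate form.

Combine fractions or rationalize to convert ∞-∞ to 0/0 form:
  lim(x→0) 3/sin(x) - 3/(x) = 0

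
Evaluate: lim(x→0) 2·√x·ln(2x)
This is a 0·∞ indeterminate form.

Rewrite 0·∞ as a quotient (0/0 or ∞/∞ form), then apply L'Hôpital's rule:
  lim(x→0) 2·√x·ln(2x) = 0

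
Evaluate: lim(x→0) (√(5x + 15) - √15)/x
This is a standard limit.

Factor or rationalize the expression:
  lim(x→0) (√(5x + 15) - √15)/x = sqrt(15)/6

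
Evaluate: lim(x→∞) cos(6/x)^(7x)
This is an exponential indeterminate form.

For exponential indeterminate forms, take the natural log:
  Let L = lim(x→∞) cos(6/x)^(7x)
  Then ln(L) = lim(x→∞) [exponent × ln(base)]
  Evaluate using L'Hôpital or standard limits, then exponentiate.
  L = 1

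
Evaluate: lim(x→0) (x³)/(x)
This is a 0/0 indeterminate form.

Apply L'Hôpital's rule: differentiate numerator and denominator separately.
  f(x) = x^3   ⇒   f'(x) = 3·x^2
  g(x) = x   ⇒   g'(x) = 1
  lim(x→0) f'(x)/g'(x) = lim(x→0) (3·x^2)/(1)
  = 0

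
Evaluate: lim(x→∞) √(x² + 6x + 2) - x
This is an ∞-∞ indeterminate form.

Combine fractions or rationalize to convert ∞-∞ to 0/0 form:
  lim(x→∞) √(x² + 6x + 2) - x = 3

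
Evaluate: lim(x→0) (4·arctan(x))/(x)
This is a 0/0 indeterminate form.

Apply L'Hôpital's rule: differentiate numerator and denominator separately.
  f(x) = 4·atan(x)   ⇒   f'(x) = 4/(x^2 + 1)
  g(x) = x   ⇒   g'(x) = 1
  lim(x→0) f'(x)/g'(x) = lim(x→0) (4/(x^2 + 1))/(1)
  = 4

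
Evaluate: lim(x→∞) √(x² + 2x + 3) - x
This is an ∞-∞ indeterminate form.

Combine fractions or rationalize to convert ∞-∞ to 0/0 form:
  lim(x→∞) √(x² + 2x + 3) - x = 1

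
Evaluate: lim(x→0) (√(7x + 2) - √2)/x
This is a standard limit.

Factor or rationalize the expression:
  lim(x→0) (√(7x + 2) - √2)/x = 7·sqrt(2)/4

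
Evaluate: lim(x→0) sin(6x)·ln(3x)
This is a 0·∞ indeterminate form.

Rewrite 0·∞ as a quotient (0/0 or ∞/∞ form), then apply L'Hôpital's rule:
  lim(x→0) sin(6x)·ln(3x) = 0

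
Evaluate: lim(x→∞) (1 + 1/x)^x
This is an exponential indeterminate form.

For exponential indeterminate forms, take the natural log:
  Let L = lim(x→∞) (1 + 1/x)^x
  Then ln(L) = lim(x→∞) [exponent × ln(base)]
  Evaluate using L'Hôpital or standard limits, then exponentiate.
  L = e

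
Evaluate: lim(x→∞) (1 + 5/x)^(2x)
This is an exponential indeterminate form.

For exponential indeterminate forms, take the natural log:
  Let L = lim(x→∞) (1 + 5/x)^(2x)
  Then ln(L) = lim(x→∞) [exponent × ln(base)]
  Evaluate using L'Hôpital or standard limits, then exponentiate.
  L = e^(10)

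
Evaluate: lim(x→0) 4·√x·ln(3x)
This is a 0·∞ indeterminate form.

Rewrite 0·∞ as a quotient (0/0 or ∞/∞ form), then apply L'Hôpital's rule:
  lim(x→0) 4·√x·ln(3x) = 0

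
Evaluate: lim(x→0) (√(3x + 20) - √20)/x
This is a standard limit.

Factor or rationalize the expression:
  lim(x→0) (√(3x + 20) - √20)/x = 3·sqrt(5)/20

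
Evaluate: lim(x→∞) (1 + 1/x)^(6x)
This is an exponential indeterminate form.

For exponential indeterminate forms, take the natural log:
  Let L = lim(x→∞) (1 + 1/x)^(6x)
  Then ln(L) = lim(x→∞) [exponent × ln(base)]
  Evaluate using L'Hôpital or standard limits, then exponentiate.
  L = e^(6)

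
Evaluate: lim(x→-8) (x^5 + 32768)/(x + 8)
This is a standard limit.

Factor or rationalize the expression:
  lim(x→-8) (x^5 + 32768)/(x + 8) = 20480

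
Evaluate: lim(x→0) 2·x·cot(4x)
This is a 0·∞ indeterminate form.

Rewrite 0·∞ as a quotient (0/0 or ∞/∞ form), then apply L'Hôpital's rule:
  lim(x→0) 2·x·cot(4x) = 1/2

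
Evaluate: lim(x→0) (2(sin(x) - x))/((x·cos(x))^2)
This is a 0/0 indeterminate form.

Apply L'Hôpital's rule: differentiate numerator and denominator separately.
  f(x) = -2·x + 2·sin(x)   ⇒   f'(x) = 2·cos(x) - 2
  g(x) = x^2·cos(x)^2   ⇒   g'(x) = -2·x^2·sin(x)·cos(x) + 2·x·cos(x)^2
  lim(x→0) f'(x)/g'(x) = lim(x→0) (2·cos(x) - 2)/(-2·x^2·sin(x)·cos(x) + 2·x·cos(x)^2)
  = 0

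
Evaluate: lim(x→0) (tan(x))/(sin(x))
This is a 0/0 indeterminate form.

Apply L'Hôpital's rule: differentiate numerator and denominator separately.
  f(x) = tan(x)   ⇒   f'(x) = tan(x)^2 + 1
  g(x) = sin(x)   ⇒   g'(x) = cos(x)
  lim(x→0) f'(x)/g'(x) = lim(x→0) (tan(x)^2 + 1)/(cos(x))
  = 1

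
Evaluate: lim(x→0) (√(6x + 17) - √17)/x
This is a standard limit.

Factor or rationalize the expression:
  lim(x→0) (√(6x + 17) - √17)/x = 3·sqrt(17)/17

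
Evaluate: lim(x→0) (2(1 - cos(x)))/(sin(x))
This is a 0/0 indeterminate form.

Apply L'Hôpital's rule: differentiate numerator and denominator separately.
  f(x) = 2 - 2·cos(x)   ⇒   f'(x) = 2·sin(x)
  g(x) = sin(x)   ⇒   g'(x) = cos(x)
  lim(x→0) f'(x)/g'(x) = lim(x→0) (2·sin(x))/(cos(x))
  = 0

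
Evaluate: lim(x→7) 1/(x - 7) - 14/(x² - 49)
This is an ∞-∞ indeterminate form.

Combine fractions or rationalize to convert ∞-∞ to 0/0 form:
  lim(x→7) 1/(x - 7) - 14/(x² - 49) = 1/14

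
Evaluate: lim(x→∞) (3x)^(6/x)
This is an exponential indeterminate form.

For exponential indeterminate forms, take the natural log:
  Let L = lim(x→∞) (3x)^(6/x)
  Then ln(L) = lim(x→∞) [exponent × ln(base)]
  Evaluate using L'Hôpital or standard limits, then exponentiate.
  L = 1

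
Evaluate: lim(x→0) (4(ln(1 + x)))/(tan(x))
This is a 0/0 indeterminate form.

Apply L'Hôpital's rule: differentiate numerator and denominator separately.
  f(x) = 4·ln(x + 1)   ⇒   f'(x) = 4/(x + 1)
  g(x) = tan(x)   ⇒   g'(x) = tan(x)^2 + 1
  lim(x→0) f'(x)/g'(x) = lim(x→0) (4/(x + 1))/(tan(x)^2 + 1)
  = 4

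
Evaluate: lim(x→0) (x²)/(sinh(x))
This is a 0/0 indeterminate form.

Apply L'Hôpital's rule: differentiate numerator and denominator separately.
  f(x) = x^2   ⇒   f'(x) = 2·x
  g(x) = sinh(x)   ⇒   g'(x) = cosh(x)
  lim(x→0) f'(x)/g'(x) = lim(x→0) (2·x)/(cosh(x))
  = 0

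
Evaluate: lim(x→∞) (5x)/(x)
This is an ∞/∞ indeterminate form.

Apply L'Hôpital's rule: differentiate numerator and denominator separately.
  f(x) = 5·x   ⇒   f'(x) = 5
  g(x) = x   ⇒   g'(x) = 1
  lim(x→∞) f'(x)/g'(x) = lim(x→∞) (5)/(1)
  = 5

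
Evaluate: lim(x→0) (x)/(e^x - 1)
This is a 0/0 indeterminate form.

Apply L'Hôpital's rule: differentiate numerator and denominator separately.
  f(x) = x   ⇒   f'(x) = 1
  g(x) = e^(x) - 1   ⇒   g'(x) = e^(x)
  lim(x→0) f'(x)/g'(x) = lim(x→0) (1)/(e^(x))
  = 1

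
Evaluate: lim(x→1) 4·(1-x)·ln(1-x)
This is a 0·∞ indeterminate form.

Rewrite 0·∞ as a quotient (0/0 or ∞/∞ form), then apply L'Hôpital's rule:
  lim(x→1) 4·(1-x)·ln(1-x) = 0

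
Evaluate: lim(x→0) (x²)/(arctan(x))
This is a 0/0 indeterminate form.

Apply L'Hôpital's rule: differentiate numerator and denominator separately.
  f(x) = x^2   ⇒   f'(x) = 2·x
  g(x) = atan(x)   ⇒   g'(x) = 1/(x^2 + 1)
  lim(x→0) f'(x)/g'(x) = lim(x→0) (2·x)/(1/(x^2 + 1))
  = 0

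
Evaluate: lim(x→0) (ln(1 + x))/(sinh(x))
This is a 0/0 indeterminate form.

Apply L'Hôpital's rule: differentiate numerator and denominator separately.
  f(x) = ln(x + 1)   ⇒   f'(x) = 1/(x + 1)
  g(x) = sinh(x)   ⇒   g'(x) = cosh(x)
  lim(x→0) f'(x)/g'(x) = lim(x→0) (1/(x + 1))/(cosh(x))
  = 1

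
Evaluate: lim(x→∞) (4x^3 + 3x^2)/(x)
This is an ∞/∞ indeterminate form.

Apply L'Hôpital's rule: differentiate numerator and denominator separately.
  f(x) = 4·x^3 + 3·x^2   ⇒   f'(x) = 12·x^2 + 6·x
  g(x) = x   ⇒   g'(x) = 1
  lim(x→∞) f'(x)/g'(x) = lim(x→∞) (12·x^2 + 6·x)/(1)
  = ∞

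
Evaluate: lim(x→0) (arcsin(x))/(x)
This is a 0/0 indeterminate form.

Apply L'Hôpital's rule: differentiate numerator and denominator separately.
  f(x) = asin(x)   ⇒   f'(x) = 1/sqrt(1 - x^2)
  g(x) = x   ⇒   g'(x) = 1
  lim(x→0) f'(x)/g'(x) = lim(x→0) (1/sqrt(1 - x^2))/(1)
  = 1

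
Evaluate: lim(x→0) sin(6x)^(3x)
This is an exponential indeterminate form.

For exponential indeterminate forms, take the natural log:
  Let L = lim(x→0) sin(6x)^(3x)
  Then ln(L) = lim(x→0) [exponent × ln(base)]
  Evaluate using L'Hôpital or standard limits, then exponentiate.
  L = 1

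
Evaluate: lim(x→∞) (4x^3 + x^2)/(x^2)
This is an ∞/∞ indeterminate form.

Apply L'Hôpital's rule: differentiate numerator and denominator separately.
  f(x) = 4·x^3 + x^2   ⇒   f'(x) = 12·x^2 + 2·x
  g(x) = x^2   ⇒   g'(x) = 2·x
  lim(x→∞) f'(x)/g'(x) = lim(x→∞) (12·x^2 + 2·x)/(2·x)
  = ∞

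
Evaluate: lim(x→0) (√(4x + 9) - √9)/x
This is a standard limit.

Factor or rationalize the expression:
  lim(x→0) (√(4x + 9) - √9)/x = 2/3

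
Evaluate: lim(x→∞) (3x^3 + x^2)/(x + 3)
This is an ∞/∞ indeterminate form.

Apply L'Hôpital's rule: differentiate numerator and denominator separately.
  f(x) = 3·x^3 + x^2   ⇒   f'(x) = 9·x^2 + 2·x
  g(x) = x + 3   ⇒   g'(x) = 1
  lim(x→∞) f'(x)/g'(x) = lim(x→∞) (9·x^2 + 2·x)/(1)
  = ∞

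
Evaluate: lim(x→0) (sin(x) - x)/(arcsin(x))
This is a 0/0 indeterminate form.

Apply L'Hôpital's rule: differentiate numerator and denominator separately.
  f(x) = -x + sin(x)   ⇒   f'(x) = cos(x) - 1
  g(x) = asin(x)   ⇒   g'(x) = 1/sqrt(1 - x^2)
  lim(x→0) f'(x)/g'(x) = lim(x→0) (cos(x) - 1)/(1/sqrt(1 - x^2))
  = 0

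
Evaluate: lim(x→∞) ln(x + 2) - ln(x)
This is an ∞-∞ indeterminate form.

Combine fractions or rationalize to convert ∞-∞ to 0/0 form:
  lim(x→∞) ln(x + 2) - ln(x) = 0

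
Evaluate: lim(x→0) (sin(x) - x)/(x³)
This is a 0/0 indeterminate form.

Apply L'Hôpital's rule: differentiate numerator and denominator separately.
  f(x) = -x + sin(x)   ⇒   f'(x) = cos(x) - 1
  g(x) = x^3   ⇒   g'(x) = 3·x^2
  lim(x→0) f'(x)/g'(x) = lim(x→0) (cos(x) - 1)/(3·x^2)
  = -1/6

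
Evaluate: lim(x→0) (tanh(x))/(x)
This is a 0/0 indeterminate form.

Apply L'Hôpital's rule: differentiate numerator and denominator separately.
  f(x) = tanh(x)   ⇒   f'(x) = 1 - tanh(x)^2
  g(x) = x   ⇒   g'(x) = 1
  lim(x→0) f'(x)/g'(x) = lim(x→0) (1 - tanh(x)^2)/(1)
  = 1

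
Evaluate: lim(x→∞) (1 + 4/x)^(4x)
This is an exponential indeterminate form.

For exponential indeterminate forms, take the natural log:
  Let L = lim(x→∞) (1 + 4/x)^(4x)
  Then ln(L) = lim(x→∞) [exponent × ln(base)]
  Evaluate using L'Hôpital or standard limits, then exponentiate.
  L = e^(16)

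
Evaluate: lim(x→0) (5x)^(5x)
This is an exponential indeterminate form.

For exponential indeterminate forms, take the natural log:
  Let L = lim(x→0) (5x)^(5x)
  Then ln(L) = lim(x→0) [exponent × ln(base)]
  Evaluate using L'Hôpital or standard limits, then exponentiate.
  L = 1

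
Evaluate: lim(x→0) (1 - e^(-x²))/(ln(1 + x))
This is a 0/0 indeterminate form.

Apply L'Hôpital's rule: differentiate numerator and denominator separately.
  f(x) = 1 - e^(-x^2)   ⇒   f'(x) = 2·x·e^(-x^2)
  g(x) = ln(x + 1)   ⇒   g'(x) = 1/(x + 1)
  lim(x→0) f'(x)/g'(x) = lim(x→0) (2·x·e^(-x^2))/(1/(x + 1))
  = 0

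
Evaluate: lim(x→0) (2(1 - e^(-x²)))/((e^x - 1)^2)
This is a 0/0 indeterminate form.

Apply L'Hôpital's rule: differentiate numerator and denominator separately.
  f(x) = 2 - 2·e^(-x^2)   ⇒   f'(x) = 4·x·e^(-x^2)
  g(x) = (e^(x) - 1)^2   ⇒   g'(x) = 2·(e^(x) - 1)·e^(x)
  lim(x→0) f'(x)/g'(x) = lim(x→0) (4·x·e^(-x^2))/(2·(e^(x) - 1)·e^(x))
  = 2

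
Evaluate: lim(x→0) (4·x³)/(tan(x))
This is a 0/0 indeterminate form.

Apply L'Hôpital's rule: differentiate numerator and denominator separately.
  f(x) = 4·x^3   ⇒   f'(x) = 12·x^2
  g(x) = tan(x)   ⇒   g'(x) = tan(x)^2 + 1
  lim(x→0) f'(x)/g'(x) = lim(x→0) (12·x^2)/(tan(x)^2 + 1)
  = 0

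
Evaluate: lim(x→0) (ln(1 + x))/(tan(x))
This is a 0/0 indeterminate form.

Apply L'Hôpital's rule: differentiate numerator and denominator separately.
  f(x) = ln(x + 1)   ⇒   f'(x) = 1/(x + 1)
  g(x) = tan(x)   ⇒   g'(x) = tan(x)^2 + 1
  lim(x→0) f'(x)/g'(x) = lim(x→0) (1/(x + 1))/(tan(x)^2 + 1)
  = 1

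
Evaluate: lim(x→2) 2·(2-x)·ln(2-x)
This is a 0·∞ indeterminate form.

Rewrite 0·∞ as a quotient (0/0 or ∞/∞ form), then apply L'Hôpital's rule:
  lim(x→2) 2·(2-x)·ln(2-x) = 0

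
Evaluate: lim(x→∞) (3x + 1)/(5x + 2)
This is an ∞/∞ indeterminate form.

Apply L'Hôpital's rule: differentiate numerator and denominator separately.
  f(x) = 3·x + 1   ⇒   f'(x) = 3
  g(x) = 5·x + 2   ⇒   g'(x) = 5
  lim(x→∞) f'(x)/g'(x) = lim(x→∞) (3)/(5)
  = 3/5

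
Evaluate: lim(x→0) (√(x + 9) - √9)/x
This is a standard limit.

Factor or rationalize the expression:
  lim(x→0) (√(x + 9) - √9)/x = 1/6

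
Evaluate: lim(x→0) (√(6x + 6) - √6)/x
This is a standard limit.

Factor or rationalize the expression:
  lim(x→0) (√(6x + 6) - √6)/x = sqrt(6)/2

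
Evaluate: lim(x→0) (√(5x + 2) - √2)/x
This is a standard limit.

Factor or rationalize the expression:
  lim(x→0) (√(5x + 2) - √2)/x = 5·sqrt(2)/4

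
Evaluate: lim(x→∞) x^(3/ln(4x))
This is an exponential indeterminate form.

For exponential indeterminate forms, take the natural log:
  Let L = lim(x→∞) x^(3/ln(4x))
  Then ln(L) = lim(x→∞) [exponent × ln(base)]
  Evaluate using L'Hôpital or standard limits, then exponentiate.
  L = e^(3)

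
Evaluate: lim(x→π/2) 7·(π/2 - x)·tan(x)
This is a 0·∞ indeterminate form.

Rewrite 0·∞ as a quotient (0/0 or ∞/∞ form), then apply L'Hôpital's rule:
  lim(x→π/2) 7·(π/2 - x)·tan(x) = 7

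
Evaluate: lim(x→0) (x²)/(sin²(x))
This is a 0/0 indeterminate form.

Apply L'Hôpital's rule: differentiate numerator and denominator separately.
  f(x) = x^2   ⇒   f'(x) = 2·x
  g(x) = sin(x)^2   ⇒   g'(x) = 2·sin(x)·cos(x)
  lim(x→0) f'(x)/g'(x) = lim(x→0) (2·x)/(2·sin(x)·cos(x))
  = 1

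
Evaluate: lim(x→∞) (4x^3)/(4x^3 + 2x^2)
This is an ∞/∞ indeterminate form.

Apply L'Hôpital's rule: differentiate numerator and denominator separately.
  f(x) = 4·x^3   ⇒   f'(x) = 12·x^2
  g(x) = 4·x^3 + 2·x^2   ⇒   g'(x) = 12·x^2 + 4·x
  lim(x→∞) f'(x)/g'(x) = lim(x→∞) (12·x^2)/(12·x^2 + 4·x)
  = 1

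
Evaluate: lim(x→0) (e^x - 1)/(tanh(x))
This is a 0/0 indeterminate form.

Apply L'Hôpital's rule: differentiate numerator and denominator separately.
  f(x) = e^(x) - 1   ⇒   f'(x) = e^(x)
  g(x) = tanh(x)   ⇒   g'(x) = 1 - tanh(x)^2
  lim(x→0) f'(x)/g'(x) = lim(x→0) (e^(x))/(1 - tanh(x)^2)
  = 1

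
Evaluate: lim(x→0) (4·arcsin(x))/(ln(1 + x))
This is a 0/0 indeterminate form.

Apply L'Hôpital's rule: differentiate numerator and denominator separately.
  f(x) = 4·asin(x)   ⇒   f'(x) = 4/sqrt(1 - x^2)
  g(x) = ln(x + 1)   ⇒   g'(x) = 1/(x + 1)
  lim(x→0) f'(x)/g'(x) = lim(x→0) (4/sqrt(1 - x^2))/(1/(x + 1))
  = 4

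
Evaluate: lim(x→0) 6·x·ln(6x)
This is a 0·∞ indeterminate form.

Rewrite 0·∞ as a quotient (0/0 or ∞/∞ form), then apply L'Hôpital's rule:
  lim(x→0) 6·x·ln(6x) = 0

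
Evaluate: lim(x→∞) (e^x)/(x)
This is an ∞/∞ indeterminate form.

Apply L'Hôpital's rule: differentiate numerator and denominator separately.
  f(x) = e^(x)   ⇒   f'(x) = e^(x)
  g(x) = x   ⇒   g'(x) = 1
  lim(x→∞) f'(x)/g'(x) = lim(x→∞) (e^(x))/(1)
  = ∞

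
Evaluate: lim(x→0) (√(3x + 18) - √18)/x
This is a standard limit.

Factor or rationalize the expression:
  lim(x→0) (√(3x + 18) - √18)/x = sqrt(2)/4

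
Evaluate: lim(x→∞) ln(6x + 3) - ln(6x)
This is an ∞-∞ indeterminate form.

Combine fractions or rationalize to convert ∞-∞ to 0/0 form:
  lim(x→∞) ln(6x + 3) - ln(6x) = 0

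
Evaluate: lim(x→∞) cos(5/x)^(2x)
This is an exponential indeterminate form.

For exponential indeterminate forms, take the natural log:
  Let L = lim(x→∞) cos(5/x)^(2x)
  Then ln(L) = lim(x→∞) [exponent × ln(base)]
  Evaluate using L'Hôpital or standard limits, then exponentiate.
  L = 1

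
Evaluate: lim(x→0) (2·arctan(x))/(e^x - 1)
This is a 0/0 indeterminate form.

Apply L'Hôpital's rule: differentiate numerator and denominator separately.
  f(x) = 2·atan(x)   ⇒   f'(x) = 2/(x^2 + 1)
  g(x) = e^(x) - 1   ⇒   g'(x) = e^(x)
  lim(x→0) f'(x)/g'(x) = lim(x→0) (2/(x^2 + 1))/(e^(x))
  = 2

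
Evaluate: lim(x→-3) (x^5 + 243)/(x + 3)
This is a standard limit.

Factor or rationalize the expression:
  lim(x→-3) (x^5 + 243)/(x + 3) = 405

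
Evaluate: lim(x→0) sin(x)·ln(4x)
This is a 0·∞ indeterminate form.

Rewrite 0·∞ as a quotient (0/0 or ∞/∞ form), then apply L'Hôpital's rule:
  lim(x→0) sin(x)·ln(4x) = 0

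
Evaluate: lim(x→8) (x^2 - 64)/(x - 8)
This is a standard limit.

Factor or rationalize the expression:
  lim(x→8) (x^2 - 64)/(x - 8) = 16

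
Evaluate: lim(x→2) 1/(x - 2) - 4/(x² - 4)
This is an ∞-∞ indeterminate form.

Combine fractions or rationalize to convert ∞-∞ to 0/0 form:
  lim(x→2) 1/(x - 2) - 4/(x² - 4) = 1/4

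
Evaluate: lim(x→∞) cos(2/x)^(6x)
This is an exponential indeterminate form.

For exponential indeterminate forms, take the natural log:
  Let L = lim(x→∞) cos(2/x)^(6x)
  Then ln(L) = lim(x→∞) [exponent × ln(base)]
  Evaluate using L'Hôpital or standard limits, then exponentiate.
  L = 1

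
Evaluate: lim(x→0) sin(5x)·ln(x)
This is a 0·∞ indeterminate form.

Rewrite 0·∞ as a quotient (0/0 or ∞/∞ form), then apply L'Hôpital's rule:
  lim(x→0) sin(5x)·ln(x) = 0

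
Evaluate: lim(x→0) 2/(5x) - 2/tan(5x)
This is an ∞-∞ indeterminate form.

Combine fractions or rationalize to convert ∞-∞ to 0/0 form:
  lim(x→0) 2/(5x) - 2/tan(5x) = 0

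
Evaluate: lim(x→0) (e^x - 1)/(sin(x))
This is a 0/0 indeterminate form.

Apply L'Hôpital's rule: differentiate numerator and denominator separately.
  f(x) = e^(x) - 1   ⇒   f'(x) = e^(x)
  g(x) = sin(x)   ⇒   g'(x) = cos(x)
  lim(x→0) f'(x)/g'(x) = lim(x→0) (e^(x))/(cos(x))
  = 1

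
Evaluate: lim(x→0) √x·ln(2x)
This is a 0·∞ indeterminate form.

Rewrite 0·∞ as a quotient (0/0 or ∞/∞ form), then apply L'Hôpital's rule:
  lim(x→0) √x·ln(2x) = 0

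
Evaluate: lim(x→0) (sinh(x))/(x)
This is a 0/0 indeterminate form.

Apply L'Hôpital's rule: differentiate numerator and denominator separately.
  f(x) = sinh(x)   ⇒   f'(x) = cosh(x)
  g(x) = x   ⇒   g'(x) = 1
  lim(x→0) f'(x)/g'(x) = lim(x→0) (cosh(x))/(1)
  = 1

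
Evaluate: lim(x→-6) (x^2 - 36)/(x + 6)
This is a standard limit.

Factor or rationalize the expression:
  lim(x→-6) (x^2 - 36)/(x + 6) = -12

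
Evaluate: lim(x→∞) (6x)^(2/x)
This is an exponential indeterminate form.

For exponential indeterminate forms, take the natural log:
  Let L = lim(x→∞) (6x)^(2/x)
  Then ln(L) = lim(x→∞) [exponent × ln(base)]
  Evaluate using L'Hôpital or standard limits, then exponentiate.
  L = 1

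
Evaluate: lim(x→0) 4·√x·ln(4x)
This is a 0·∞ indeterminate form.

Rewrite 0·∞ as a quotient (0/0 or ∞/∞ form), then apply L'Hôpital's rule:
  lim(x→0) 4·√x·ln(4x) = 0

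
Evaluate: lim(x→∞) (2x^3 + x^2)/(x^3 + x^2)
This is an ∞/∞ indeterminate form.

Apply L'Hôpital's rule: differentiate numerator and denominator separately.
  f(x) = 2·x^3 + x^2   ⇒   f'(x) = 6·x^2 + 2·x
  g(x) = x^3 + x^2   ⇒   g'(x) = 3·x^2 + 2·x
  lim(x→∞) f'(x)/g'(x) = lim(x→∞) (6·x^2 + 2·x)/(3·x^2 + 2·x)
  = 2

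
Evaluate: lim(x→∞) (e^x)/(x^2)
This is an ∞/∞ indeterminate form.

Apply L'Hôpital's rule: differentiate numerator and denominator separately.
  f(x) = e^(x)   ⇒   f'(x) = e^(x)
  g(x) = x^2   ⇒   g'(x) = 2·x
  lim(x→∞) f'(x)/g'(x) = lim(x→∞) (e^(x))/(2·x)
  = ∞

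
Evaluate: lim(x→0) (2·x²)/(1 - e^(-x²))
This is a 0/0 indeterminate form.

Apply L'Hôpital's rule: differentiate numerator and denominator separately.
  f(x) = 2·x^2   ⇒   f'(x) = 4·x
  g(x) = 1 - e^(-x^2)   ⇒   g'(x) = 2·x·e^(-x^2)
  lim(x→0) f'(x)/g'(x) = lim(x→0) (4·x)/(2·x·e^(-x^2))
  = 2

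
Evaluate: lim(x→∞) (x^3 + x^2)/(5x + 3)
This is an ∞/∞ indeterminate form.

Apply L'Hôpital's rule: differentiate numerator and denominator separately.
  f(x) = x^3 + x^2   ⇒   f'(x) = 3·x^2 + 2·x
  g(x) = 5·x + 3   ⇒   g'(x) = 5
  lim(x→∞) f'(x)/g'(x) = lim(x→∞) (3·x^2 + 2·x)/(5)
  = ∞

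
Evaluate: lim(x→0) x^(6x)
This is an exponential indeterminate form.

For exponential indeterminate forms, take the natural log:
  Let L = lim(x→0) x^(6x)
  Then ln(L) = lim(x→0) [exponent × ln(base)]
  Evaluate using L'Hôpital or standard limits, then exponentiate.
  L = 1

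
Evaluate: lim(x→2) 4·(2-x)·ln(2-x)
This is a 0·∞ indeterminate form.

Rewrite 0·∞ as a quotient (0/0 or ∞/∞ form), then apply L'Hôpital's rule:
  lim(x→2) 4·(2-x)·ln(2-x) = 0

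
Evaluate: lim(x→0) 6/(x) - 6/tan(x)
This is an ∞-∞ indeterminate form.

Combine fractions or rationalize to convert ∞-∞ to 0/0 form:
  lim(x→0) 6/(x) - 6/tan(x) = 0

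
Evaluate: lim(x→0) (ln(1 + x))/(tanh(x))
This is a 0/0 indeterminate form.

Apply L'Hôpital's rule: differentiate numerator and denominator separately.
  f(x) = ln(x + 1)   ⇒   f'(x) = 1/(x + 1)
  g(x) = tanh(x)   ⇒   g'(x) = 1 - tanh(x)^2
  lim(x→0) f'(x)/g'(x) = lim(x→0) (1/(x + 1))/(1 - tanh(x)^2)
  = 1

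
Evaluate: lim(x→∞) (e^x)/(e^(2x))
This is an ∞/∞ indeterminate form.

Apply L'Hôpital's rule: differentiate numerator and denominator separately.
  f(x) = e^(x)   ⇒   f'(x) = e^(x)
  g(x) = e^(2·x)   ⇒   g'(x) = 2·e^(2·x)
  lim(x→∞) f'(x)/g'(x) = lim(x→∞) (e^(x))/(2·e^(2·x))
  = 0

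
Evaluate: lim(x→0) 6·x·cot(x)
This is a 0·∞ indeterminate form.

Rewrite 0·∞ as a quotient (0/0 or ∞/∞ form), then apply L'Hôpital's rule:
  lim(x→0) 6·x·cot(x) = 6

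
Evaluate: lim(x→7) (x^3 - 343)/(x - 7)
This is a standard limit.

Factor or rationalize the expression:
  lim(x→7) (x^3 - 343)/(x - 7) = 147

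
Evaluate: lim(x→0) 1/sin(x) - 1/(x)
This is an ∞-∞ indeterminate form.

Combine fractions or rationalize to convert ∞-∞ to 0/0 form:
  lim(x→0) 1/sin(x) - 1/(x) = 0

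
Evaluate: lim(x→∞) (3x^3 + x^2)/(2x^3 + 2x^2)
This is an ∞/∞ indeterminate form.

Apply L'Hôpital's rule: differentiate numerator and denominator separately.
  f(x) = 3·x^3 + x^2   ⇒   f'(x) = 9·x^2 + 2·x
  g(x) = 2·x^3 + 2·x^2   ⇒   g'(x) = 6·x^2 + 4·x
  lim(x→∞) f'(x)/g'(x) = lim(x→∞) (9·x^2 + 2·x)/(6·x^2 + 4·x)
  = 3/2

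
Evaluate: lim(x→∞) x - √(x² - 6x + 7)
This is an ∞-∞ indeterminate form.

Combine fractions or rationalize to convert ∞-∞ to 0/0 form:
  lim(x→∞) x - √(x² - 6x + 7) = 3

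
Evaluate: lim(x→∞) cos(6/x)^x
This is an exponential indeterminate form.

For exponential indeterminate forms, take the natural log:
  Let L = lim(x→∞) cos(6/x)^x
  Then ln(L) = lim(x→∞) [exponent × ln(base)]
  Evaluate using L'Hôpital or standard limits, then exponentiate.
  L = 1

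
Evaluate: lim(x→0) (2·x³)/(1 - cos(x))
This is a 0/0 indeterminate form.

Apply L'Hôpital's rule: differentiate numerator and denominator separately.
  f(x) = 2·x^3   ⇒   f'(x) = 6·x^2
  g(x) = 1 - cos(x)   ⇒   g'(x) = sin(x)
  lim(x→0) f'(x)/g'(x) = lim(x→0) (6·x^2)/(sin(x))
  = 0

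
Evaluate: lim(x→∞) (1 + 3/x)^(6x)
This is an exponential indeterminate form.

For exponential indeterminate forms, take the natural log:
  Let L = lim(x→∞) (1 + 3/x)^(6x)
  Then ln(L) = lim(x→∞) [exponent × ln(base)]
  Evaluate using L'Hôpital or standard limits, then exponentiate.
  L = e^(18)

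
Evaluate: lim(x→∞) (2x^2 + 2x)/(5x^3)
This is an ∞/∞ indeterminate form.

Apply L'Hôpital's rule: differentiate numerator and denominator separately.
  f(x) = 2·x^2 + 2·x   ⇒   f'(x) = 4·x + 2
  g(x) = 5·x^3   ⇒   g'(x) = 15·x^2
  lim(x→∞) f'(x)/g'(x) = lim(x→∞) (4·x + 2)/(15·x^2)
  = 0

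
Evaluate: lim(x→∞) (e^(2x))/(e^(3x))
This is an ∞/∞ indeterminate form.

Apply L'Hôpital's rule: differentiate numerator and denominator separately.
  f(x) = e^(2·x)   ⇒   f'(x) = 2·e^(2·x)
  g(x) = e^(3·x)   ⇒   g'(x) = 3·e^(3·x)
  lim(x→∞) f'(x)/g'(x) = lim(x→∞) (2·e^(2·x))/(3·e^(3·x))
  = 0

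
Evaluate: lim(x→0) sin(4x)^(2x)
This is an exponential indeterminate form.

For exponential indeterminate forms, take the natural log:
  Let L = lim(x→0) sin(4x)^(2x)
  Then ln(L) = lim(x→0) [exponent × ln(base)]
  Evaluate using L'Hôpital or standard limits, then exponentiate.
  L = 1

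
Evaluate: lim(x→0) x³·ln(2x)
This is a 0·∞ indeterminate form.

Rewrite 0·∞ as a quotient (0/0 or ∞/∞ form), then apply L'Hôpital's rule:
  lim(x→0) x³·ln(2x) = 0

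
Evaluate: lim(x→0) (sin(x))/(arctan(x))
This is a 0/0 indeterminate form.

Apply L'Hôpital's rule: differentiate numerator and denominator separately.
  f(x) = sin(x)   ⇒   f'(x) = cos(x)
  g(x) = atan(x)   ⇒   g'(x) = 1/(x^2 + 1)
  lim(x→0) f'(x)/g'(x) = lim(x→0) (cos(x))/(1/(x^2 + 1))
  = 1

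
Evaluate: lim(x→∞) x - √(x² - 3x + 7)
This is an ∞-∞ indeterminate form.

Combine fractions or rationalize to convert ∞-∞ to 0/0 form:
  lim(x→∞) x - √(x² - 3x + 7) = 3/2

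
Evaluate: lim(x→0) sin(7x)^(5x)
This is an exponential indeterminate form.

For exponential indeterminate forms, take the natural log:
  Let L = lim(x→0) sin(7x)^(5x)
  Then ln(L) = lim(x→0) [exponent × ln(base)]
  Evaluate using L'Hôpital or standard limits, then exponentiate.
  L = 1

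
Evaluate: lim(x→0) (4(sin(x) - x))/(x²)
This is a 0/0 indeterminate form.

Apply L'Hôpital's rule: differentiate numerator and denominator separately.
  f(x) = -4·x + 4·sin(x)   ⇒   f'(x) = 4·cos(x) - 4
  g(x) = x^2   ⇒   g'(x) = 2·x
  lim(x→0) f'(x)/g'(x) = lim(x→0) (4·cos(x) - 4)/(2·x)
  = 0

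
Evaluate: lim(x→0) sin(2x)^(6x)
This is an exponential indeterminate form.

For exponential indeterminate forms, take the natural log:
  Let L = lim(x→0) sin(2x)^(6x)
  Then ln(L) = lim(x→0) [exponent × ln(base)]
  Evaluate using L'Hôpital or standard limits, then exponentiate.
  L = 1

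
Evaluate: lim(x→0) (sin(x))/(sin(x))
This is a 0/0 indeterminate form.

Apply L'Hôpital's rule: differentiate numerator and denominator separately.
  f(x) = sin(x)   ⇒   f'(x) = cos(x)
  g(x) = sin(x)   ⇒   g'(x) = cos(x)
  lim(x→0) f'(x)/g'(x) = lim(x→0) (cos(x))/(cos(x))
  = 1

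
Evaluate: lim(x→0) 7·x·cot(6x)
This is a 0·∞ indeterminate form.

Rewrite 0·∞ as a quotient (0/0 or ∞/∞ form), then apply L'Hôpital's rule:
  lim(x→0) 7·x·cot(6x) = 7/6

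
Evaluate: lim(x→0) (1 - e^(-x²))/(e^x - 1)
This is a 0/0 indeterminate form.

Apply L'Hôpital's rule: differentiate numerator and denominator separately.
  f(x) = 1 - e^(-x^2)   ⇒   f'(x) = 2·x·e^(-x^2)
  g(x) = e^(x) - 1   ⇒   g'(x) = e^(x)
  lim(x→0) f'(x)/g'(x) = lim(x→0) (2·x·e^(-x^2))/(e^(x))
  = 0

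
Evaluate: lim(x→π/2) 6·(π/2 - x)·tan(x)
This is a 0·∞ indeterminate form.

Rewrite 0·∞ as a quotient (0/0 or ∞/∞ form), then apply L'Hôpital's rule:
  lim(x→π/2) 6·(π/2 - x)·tan(x) = 6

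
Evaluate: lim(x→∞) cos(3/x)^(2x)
This is an exponential indeterminate form.

For exponential indeterminate forms, take the natural log:
  Let L = lim(x→∞) cos(3/x)^(2x)
  Then ln(L) = lim(x→∞) [exponent × ln(base)]
  Evaluate using L'Hôpital or standard limits, then exponentiate.
  L = 1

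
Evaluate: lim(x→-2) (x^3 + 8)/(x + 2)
This is a standard limit.

Factor or rationalize the expression:
  lim(x→-2) (x^3 + 8)/(x + 2) = 12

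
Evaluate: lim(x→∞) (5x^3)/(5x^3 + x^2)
This is an ∞/∞ indeterminate form.

Apply L'Hôpital's rule: differentiate numerator and denominator separately.
  f(x) = 5·x^3   ⇒   f'(x) = 15·x^2
  g(x) = 5·x^3 + x^2   ⇒   g'(x) = 15·x^2 + 2·x
  lim(x→∞) f'(x)/g'(x) = lim(x→∞) (15·x^2)/(15·x^2 + 2·x)
  = 1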